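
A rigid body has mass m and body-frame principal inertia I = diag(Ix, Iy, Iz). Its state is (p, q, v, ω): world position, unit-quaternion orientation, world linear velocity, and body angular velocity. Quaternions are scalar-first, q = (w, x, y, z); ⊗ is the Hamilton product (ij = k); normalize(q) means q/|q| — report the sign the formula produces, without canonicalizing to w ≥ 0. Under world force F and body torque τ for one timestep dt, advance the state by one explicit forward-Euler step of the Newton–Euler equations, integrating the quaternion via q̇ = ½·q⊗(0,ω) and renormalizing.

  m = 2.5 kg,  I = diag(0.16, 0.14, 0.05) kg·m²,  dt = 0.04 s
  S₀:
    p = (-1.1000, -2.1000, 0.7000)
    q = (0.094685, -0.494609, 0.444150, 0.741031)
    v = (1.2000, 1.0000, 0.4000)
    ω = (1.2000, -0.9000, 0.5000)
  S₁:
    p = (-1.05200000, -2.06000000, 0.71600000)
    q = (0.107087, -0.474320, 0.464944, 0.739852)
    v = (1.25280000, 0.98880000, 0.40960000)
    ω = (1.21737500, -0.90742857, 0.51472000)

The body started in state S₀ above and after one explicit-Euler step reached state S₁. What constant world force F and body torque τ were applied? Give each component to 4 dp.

rate change Δω = (0.01737500, -0.00742857, 0.01472000)
ω₀×(Iω₀) = (0.0405, 0.0660, 0.0216)
applied torque τ = (0.1100, 0.0400, 0.0400)
v₁ − v₀ = (0.05280000, -0.01120000, 0.00960000)
F = m·Δv/dt = (3.3000, -0.7000, 0.6000)

F = (3.3000, -0.7000, 0.6000)
τ = (0.1100, 0.0400, 0.0400)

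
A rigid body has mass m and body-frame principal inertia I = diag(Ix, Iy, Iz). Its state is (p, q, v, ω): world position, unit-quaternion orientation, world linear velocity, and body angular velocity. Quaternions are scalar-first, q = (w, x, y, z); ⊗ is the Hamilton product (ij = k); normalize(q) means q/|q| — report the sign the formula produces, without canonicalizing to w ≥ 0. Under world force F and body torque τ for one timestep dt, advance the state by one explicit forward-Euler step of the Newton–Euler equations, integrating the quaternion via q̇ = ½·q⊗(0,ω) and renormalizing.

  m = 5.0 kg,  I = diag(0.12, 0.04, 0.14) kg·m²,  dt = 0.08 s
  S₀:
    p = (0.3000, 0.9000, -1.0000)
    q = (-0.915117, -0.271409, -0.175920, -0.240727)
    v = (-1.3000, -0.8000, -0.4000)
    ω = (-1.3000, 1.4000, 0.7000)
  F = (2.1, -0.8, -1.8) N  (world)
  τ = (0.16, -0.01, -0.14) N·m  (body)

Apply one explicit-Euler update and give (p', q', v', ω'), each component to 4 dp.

p' = p + v·dt = (0.1960, 0.8360, -1.0320)
v' = v + a·dt = (-1.2664, -0.8128, -0.4288)
precession coupling ω×(Iω) = (0.0980, 0.0182, 0.1456)
(τ − ω×Iω)/I = (0.5167, -0.7050, -2.0400)
ω' = ω + α·dt = (-1.2587, 1.3436, 0.5368)
Hamilton product q⊗(0,ω) = (0.0619652, 1.4035259, -0.7782324, -1.2492505)
q + ½dt·q⊗(0,ω), renormalized = (-0.9096, -0.2146, -0.2064, -0.2897)

p' = (0.1960, 0.8360, -1.0320)
q' = (-0.9096, -0.2146, -0.2064, -0.2897)
v' = (-1.2664, -0.8128, -0.4288)
ω' = (-1.2587, 1.3436, 0.5368)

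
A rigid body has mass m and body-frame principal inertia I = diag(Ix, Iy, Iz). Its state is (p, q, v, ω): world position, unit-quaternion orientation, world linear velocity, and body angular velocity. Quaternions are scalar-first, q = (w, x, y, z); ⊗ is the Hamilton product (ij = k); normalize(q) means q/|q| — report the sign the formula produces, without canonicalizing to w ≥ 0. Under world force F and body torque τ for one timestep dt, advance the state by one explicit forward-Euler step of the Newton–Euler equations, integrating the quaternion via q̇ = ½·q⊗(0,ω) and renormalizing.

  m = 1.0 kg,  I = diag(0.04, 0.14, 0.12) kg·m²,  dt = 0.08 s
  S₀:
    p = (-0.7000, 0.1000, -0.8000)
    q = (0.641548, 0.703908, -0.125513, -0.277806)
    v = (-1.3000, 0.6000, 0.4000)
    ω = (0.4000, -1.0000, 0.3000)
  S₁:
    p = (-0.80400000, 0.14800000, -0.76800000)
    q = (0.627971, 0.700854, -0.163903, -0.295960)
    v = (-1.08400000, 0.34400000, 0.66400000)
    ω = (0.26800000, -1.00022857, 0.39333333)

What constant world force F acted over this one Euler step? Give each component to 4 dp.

Δv = v₁−v₀ = (0.21600000, -0.25600000, 0.26400000)
F = m·Δv/dt = (2.7000, -3.2000, 3.3000)

F = (2.7000, -3.2000, 3.3000)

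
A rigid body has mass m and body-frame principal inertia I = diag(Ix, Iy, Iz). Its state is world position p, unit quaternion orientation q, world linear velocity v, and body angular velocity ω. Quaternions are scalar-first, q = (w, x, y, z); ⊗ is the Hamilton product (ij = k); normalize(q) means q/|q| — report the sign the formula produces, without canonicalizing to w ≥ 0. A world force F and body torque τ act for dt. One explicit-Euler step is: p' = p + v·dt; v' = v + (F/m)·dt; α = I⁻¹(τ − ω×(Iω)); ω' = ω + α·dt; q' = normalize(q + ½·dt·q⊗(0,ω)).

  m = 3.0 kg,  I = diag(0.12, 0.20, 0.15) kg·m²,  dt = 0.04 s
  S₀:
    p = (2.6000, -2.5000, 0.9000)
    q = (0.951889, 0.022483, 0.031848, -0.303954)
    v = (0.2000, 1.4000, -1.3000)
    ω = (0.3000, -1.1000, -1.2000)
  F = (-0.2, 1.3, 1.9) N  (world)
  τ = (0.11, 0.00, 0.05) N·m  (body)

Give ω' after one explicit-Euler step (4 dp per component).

(τ − ω×Iω)/I = (1.4667, -0.0540, 0.5093)
ω' = ω + α·dt = (0.3587, -1.1022, -1.1796)

ω' = (0.3587, -1.1022, -1.1796)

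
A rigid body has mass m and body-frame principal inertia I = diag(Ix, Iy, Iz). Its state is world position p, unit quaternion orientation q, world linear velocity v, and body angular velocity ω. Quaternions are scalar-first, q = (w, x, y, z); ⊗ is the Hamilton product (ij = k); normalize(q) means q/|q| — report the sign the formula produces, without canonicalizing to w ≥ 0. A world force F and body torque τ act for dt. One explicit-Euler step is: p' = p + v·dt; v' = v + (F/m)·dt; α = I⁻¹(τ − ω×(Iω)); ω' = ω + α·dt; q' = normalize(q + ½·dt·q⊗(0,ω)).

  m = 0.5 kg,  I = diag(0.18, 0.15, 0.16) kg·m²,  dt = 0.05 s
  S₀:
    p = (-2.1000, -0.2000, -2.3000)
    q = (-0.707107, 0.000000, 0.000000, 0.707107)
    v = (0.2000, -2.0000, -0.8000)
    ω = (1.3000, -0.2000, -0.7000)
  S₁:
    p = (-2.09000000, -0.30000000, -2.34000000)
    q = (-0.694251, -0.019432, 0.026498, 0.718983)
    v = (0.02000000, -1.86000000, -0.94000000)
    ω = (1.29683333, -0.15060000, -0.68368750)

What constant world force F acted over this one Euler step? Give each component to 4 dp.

F = (-1.8000, 1.4000, -1.4000)

Δv = v₁−v₀ = (-0.18000000, 0.14000000, -0.14000000)
applied force F = (-1.8000, 1.4000, -1.4000)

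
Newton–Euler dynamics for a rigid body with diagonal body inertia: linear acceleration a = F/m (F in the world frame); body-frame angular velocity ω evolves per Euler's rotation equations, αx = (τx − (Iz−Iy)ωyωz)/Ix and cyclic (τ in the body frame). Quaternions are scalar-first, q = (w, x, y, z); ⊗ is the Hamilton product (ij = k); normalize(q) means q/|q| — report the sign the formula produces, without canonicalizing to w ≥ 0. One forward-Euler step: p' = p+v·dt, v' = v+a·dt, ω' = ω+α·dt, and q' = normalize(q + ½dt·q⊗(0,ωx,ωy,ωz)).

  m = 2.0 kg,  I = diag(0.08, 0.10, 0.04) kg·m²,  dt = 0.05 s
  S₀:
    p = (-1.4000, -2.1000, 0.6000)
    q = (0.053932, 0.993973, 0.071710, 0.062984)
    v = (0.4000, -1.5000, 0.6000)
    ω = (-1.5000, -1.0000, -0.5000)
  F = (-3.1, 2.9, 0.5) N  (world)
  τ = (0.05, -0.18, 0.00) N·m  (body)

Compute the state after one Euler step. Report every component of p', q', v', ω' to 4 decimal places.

p' = (-1.3800, -2.1750, 0.6300)
q' = (0.0937, 0.9915, 0.0803, 0.0401)
v' = (0.3225, -1.4275, 0.6125)
ω' = (-1.4500, -1.1050, -0.5375)

precession coupling ω×(Iω) = (-0.0300, 0.0300, 0.0300)
angular accel α = (1.0000, -2.1000, -0.7500)
new body rate ω' = (-1.4500, -1.1050, -0.5375)
2q̇ = q⊗(0,ω) = (1.5941615, -0.0537690, 0.3485785, -0.9133740)
q' = normalize(q + ½dt·q⊗(0,ω)) = (0.0937, 0.9915, 0.0803, 0.0401)
a = F/m = (-1.5500, 1.4500, 0.2500)
new position p' = (-1.3800, -2.1750, 0.6300)
v + (F/m)dt = (0.3225, -1.4275, 0.6125)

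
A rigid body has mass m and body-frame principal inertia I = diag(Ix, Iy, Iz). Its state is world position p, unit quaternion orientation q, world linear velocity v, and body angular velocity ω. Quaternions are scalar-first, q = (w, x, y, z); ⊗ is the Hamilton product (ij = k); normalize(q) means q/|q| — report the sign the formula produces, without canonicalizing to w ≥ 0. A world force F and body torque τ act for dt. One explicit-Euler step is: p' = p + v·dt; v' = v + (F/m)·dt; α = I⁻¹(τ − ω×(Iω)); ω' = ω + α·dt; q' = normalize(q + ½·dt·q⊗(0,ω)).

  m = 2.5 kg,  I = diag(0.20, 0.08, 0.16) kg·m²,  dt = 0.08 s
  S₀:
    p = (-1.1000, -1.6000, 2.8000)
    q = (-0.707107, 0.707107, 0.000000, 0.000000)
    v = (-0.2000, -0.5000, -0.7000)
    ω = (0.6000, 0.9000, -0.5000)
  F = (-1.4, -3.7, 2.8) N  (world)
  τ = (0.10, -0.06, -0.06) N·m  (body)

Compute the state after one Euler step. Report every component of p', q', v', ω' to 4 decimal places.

angular accel α = (0.6800, -0.6000, 0.0300)
ω + α·dt = (0.6544, 0.8520, -0.4976)
2q̇ = q⊗(0,ω) = (-0.4242642, -0.4242642, -0.2828428, 0.9899498)
q' = normalize(q + ½dt·q⊗(0,ω)) = (-0.7233, 0.6894, -0.0113, 0.0396)
linear accel F/m = (-0.5600, -1.4800, 1.1200)
new position p' = (-1.1160, -1.6400, 2.7440)
v' = v + a·dt = (-0.2448, -0.6184, -0.6104)

p' = (-1.1160, -1.6400, 2.7440)
q' = (-0.7233, 0.6894, -0.0113, 0.0396)
v' = (-0.2448, -0.6184, -0.6104)
ω' = (0.6544, 0.8520, -0.4976)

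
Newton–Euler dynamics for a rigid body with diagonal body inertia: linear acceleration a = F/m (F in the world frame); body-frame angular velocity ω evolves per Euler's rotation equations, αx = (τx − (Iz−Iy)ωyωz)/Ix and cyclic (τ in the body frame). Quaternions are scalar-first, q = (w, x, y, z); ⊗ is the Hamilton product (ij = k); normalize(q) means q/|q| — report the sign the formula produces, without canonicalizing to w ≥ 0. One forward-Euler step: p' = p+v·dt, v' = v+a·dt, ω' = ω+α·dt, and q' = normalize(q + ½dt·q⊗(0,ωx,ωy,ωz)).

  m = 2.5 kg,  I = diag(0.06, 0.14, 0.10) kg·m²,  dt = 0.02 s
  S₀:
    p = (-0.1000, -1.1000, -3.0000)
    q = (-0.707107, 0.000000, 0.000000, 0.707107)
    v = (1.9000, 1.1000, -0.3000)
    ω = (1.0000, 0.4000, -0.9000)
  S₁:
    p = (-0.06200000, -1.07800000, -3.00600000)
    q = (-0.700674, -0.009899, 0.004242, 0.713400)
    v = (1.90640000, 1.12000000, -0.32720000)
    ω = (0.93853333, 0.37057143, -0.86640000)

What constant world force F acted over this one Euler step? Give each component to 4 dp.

velocity change Δv = (0.00640000, 0.02000000, -0.02720000)
m·(v₁−v₀)/dt = (0.8000, 2.5000, -3.4000)

F = (0.8000, 2.5000, -3.4000)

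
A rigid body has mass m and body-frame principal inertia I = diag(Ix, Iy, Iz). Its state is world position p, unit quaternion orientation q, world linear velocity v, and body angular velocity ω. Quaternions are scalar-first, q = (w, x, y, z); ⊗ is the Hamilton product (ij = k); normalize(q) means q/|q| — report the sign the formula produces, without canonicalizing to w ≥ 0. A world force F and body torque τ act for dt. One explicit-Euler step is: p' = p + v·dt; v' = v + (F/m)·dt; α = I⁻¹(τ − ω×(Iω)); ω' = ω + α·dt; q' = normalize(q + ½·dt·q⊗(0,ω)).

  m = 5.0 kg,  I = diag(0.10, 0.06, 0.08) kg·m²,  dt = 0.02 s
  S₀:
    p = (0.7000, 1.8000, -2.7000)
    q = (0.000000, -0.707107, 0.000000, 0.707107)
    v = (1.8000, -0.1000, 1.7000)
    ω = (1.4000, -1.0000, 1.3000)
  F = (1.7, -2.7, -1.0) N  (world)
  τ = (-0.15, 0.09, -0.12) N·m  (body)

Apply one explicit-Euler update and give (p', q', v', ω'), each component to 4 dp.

precession coupling ω×(Iω) = (-0.0260, 0.0364, 0.0560)
angular accel α = (-1.2400, 0.8933, -2.2000)
ω' = ω + α·dt = (1.3752, -0.9821, 1.2560)
2q̇ = q⊗(0,ω) = (0.0707107, 0.7071070, 1.9091889, 0.7071070)
q + ½dt·q⊗(0,ω), renormalized = (0.0007, -0.6999, 0.0191, 0.7140)
p + v·dt = (0.7360, 1.7980, -2.6660)
new velocity v' = (1.8068, -0.1108, 1.6960)

p' = (0.7360, 1.7980, -2.6660)
q' = (0.0007, -0.6999, 0.0191, 0.7140)
v' = (1.8068, -0.1108, 1.6960)
ω' = (1.3752, -0.9821, 1.2560)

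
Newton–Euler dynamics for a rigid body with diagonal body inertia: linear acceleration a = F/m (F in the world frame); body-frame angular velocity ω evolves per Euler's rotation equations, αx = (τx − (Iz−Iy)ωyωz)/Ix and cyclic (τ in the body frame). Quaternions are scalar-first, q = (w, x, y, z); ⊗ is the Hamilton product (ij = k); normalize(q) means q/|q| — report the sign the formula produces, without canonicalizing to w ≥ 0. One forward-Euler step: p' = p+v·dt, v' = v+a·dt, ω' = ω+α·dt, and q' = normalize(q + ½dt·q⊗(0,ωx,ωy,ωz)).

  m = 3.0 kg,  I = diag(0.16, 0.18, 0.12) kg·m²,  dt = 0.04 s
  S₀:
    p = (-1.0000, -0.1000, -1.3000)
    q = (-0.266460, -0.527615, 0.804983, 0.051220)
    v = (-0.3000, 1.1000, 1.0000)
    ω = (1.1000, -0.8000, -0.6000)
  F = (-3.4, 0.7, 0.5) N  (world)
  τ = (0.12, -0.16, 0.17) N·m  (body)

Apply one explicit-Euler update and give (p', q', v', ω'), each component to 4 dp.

p + v·dt = (-1.0120, -0.0560, -1.2600)
v' = v + a·dt = (-0.3453, 1.1093, 1.0067)
(τ − ω×Iω)/I = (0.9300, -0.7422, 1.5633)
new body rate ω' = (1.1372, -0.8297, -0.5375)
2q̇ = q⊗(0,ω) = (1.2550949, -0.7351198, -0.0470590, -0.3035133)
q' = normalize(q + ½dt·q⊗(0,ω)) = (-0.2413, -0.5421, 0.8037, 0.0451)

p' = (-1.0120, -0.0560, -1.2600)
q' = (-0.2413, -0.5421, 0.8037, 0.0451)
v' = (-0.3453, 1.1093, 1.0067)
ω' = (1.1372, -0.8297, -0.5375)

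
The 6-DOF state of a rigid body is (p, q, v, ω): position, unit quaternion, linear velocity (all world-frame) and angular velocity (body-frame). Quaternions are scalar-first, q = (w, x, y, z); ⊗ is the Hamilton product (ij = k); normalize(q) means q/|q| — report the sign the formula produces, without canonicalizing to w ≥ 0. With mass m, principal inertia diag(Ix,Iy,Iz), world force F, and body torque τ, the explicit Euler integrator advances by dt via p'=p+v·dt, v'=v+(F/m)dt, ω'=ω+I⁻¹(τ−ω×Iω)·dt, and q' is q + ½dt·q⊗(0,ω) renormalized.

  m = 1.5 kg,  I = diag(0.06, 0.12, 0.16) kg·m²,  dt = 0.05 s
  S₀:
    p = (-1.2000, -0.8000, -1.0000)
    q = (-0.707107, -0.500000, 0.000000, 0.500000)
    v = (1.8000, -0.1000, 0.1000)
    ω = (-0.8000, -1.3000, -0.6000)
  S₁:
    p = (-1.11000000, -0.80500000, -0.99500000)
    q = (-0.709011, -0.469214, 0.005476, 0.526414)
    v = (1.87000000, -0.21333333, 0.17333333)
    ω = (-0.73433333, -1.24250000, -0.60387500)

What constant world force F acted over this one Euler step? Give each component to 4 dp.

v₁ − v₀ = (0.07000000, -0.11333333, 0.07333333)
F = m·Δv/dt = (2.1000, -3.4000, 2.2000)

F = (2.1000, -3.4000, 2.2000)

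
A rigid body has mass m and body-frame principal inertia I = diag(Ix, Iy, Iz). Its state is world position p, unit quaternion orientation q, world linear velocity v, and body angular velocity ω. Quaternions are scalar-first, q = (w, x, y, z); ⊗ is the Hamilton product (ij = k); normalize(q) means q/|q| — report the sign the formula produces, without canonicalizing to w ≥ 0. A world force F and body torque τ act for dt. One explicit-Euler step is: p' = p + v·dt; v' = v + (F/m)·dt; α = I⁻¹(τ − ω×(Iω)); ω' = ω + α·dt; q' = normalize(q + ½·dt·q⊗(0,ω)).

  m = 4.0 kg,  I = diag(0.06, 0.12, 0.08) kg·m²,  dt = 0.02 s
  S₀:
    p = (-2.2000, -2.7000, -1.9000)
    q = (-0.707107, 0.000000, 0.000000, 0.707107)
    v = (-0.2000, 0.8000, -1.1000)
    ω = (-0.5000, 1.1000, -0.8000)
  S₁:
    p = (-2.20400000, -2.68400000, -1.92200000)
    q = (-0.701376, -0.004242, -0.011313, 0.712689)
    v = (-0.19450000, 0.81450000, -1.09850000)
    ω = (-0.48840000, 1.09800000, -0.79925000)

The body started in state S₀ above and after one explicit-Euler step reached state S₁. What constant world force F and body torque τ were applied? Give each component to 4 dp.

F = (1.1000, 2.9000, 0.3000)
τ = (0.0700, -0.0200, -0.0300)

velocity change Δv = (0.00550000, 0.01450000, 0.00150000)
m·(v₁−v₀)/dt = (1.1000, 2.9000, 0.3000)
Δω = ω₁−ω₀ = (0.01160000, -0.00200000, 0.00075000)
precession coupling = (0.0352, -0.0080, -0.0330)
applied torque τ = (0.0700, -0.0200, -0.0300)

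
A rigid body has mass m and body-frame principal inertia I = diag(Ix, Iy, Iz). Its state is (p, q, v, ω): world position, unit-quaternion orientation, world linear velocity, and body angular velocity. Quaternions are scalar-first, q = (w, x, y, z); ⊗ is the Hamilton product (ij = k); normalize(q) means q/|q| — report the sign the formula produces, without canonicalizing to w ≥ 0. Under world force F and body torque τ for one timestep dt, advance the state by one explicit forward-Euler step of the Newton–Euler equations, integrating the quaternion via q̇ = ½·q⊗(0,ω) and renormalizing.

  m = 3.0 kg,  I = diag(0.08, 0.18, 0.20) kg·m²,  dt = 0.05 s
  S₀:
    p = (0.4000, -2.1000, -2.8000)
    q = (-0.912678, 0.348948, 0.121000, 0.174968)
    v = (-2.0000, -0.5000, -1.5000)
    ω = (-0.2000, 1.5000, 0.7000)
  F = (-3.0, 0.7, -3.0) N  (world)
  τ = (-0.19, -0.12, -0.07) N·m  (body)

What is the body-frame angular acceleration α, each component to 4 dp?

precession coupling ω×(Iω) = (0.0210, 0.0168, -0.0300)
angular accel α = (-2.6375, -0.7600, -0.2000)

α = (-2.6375, -0.7600, -0.2000)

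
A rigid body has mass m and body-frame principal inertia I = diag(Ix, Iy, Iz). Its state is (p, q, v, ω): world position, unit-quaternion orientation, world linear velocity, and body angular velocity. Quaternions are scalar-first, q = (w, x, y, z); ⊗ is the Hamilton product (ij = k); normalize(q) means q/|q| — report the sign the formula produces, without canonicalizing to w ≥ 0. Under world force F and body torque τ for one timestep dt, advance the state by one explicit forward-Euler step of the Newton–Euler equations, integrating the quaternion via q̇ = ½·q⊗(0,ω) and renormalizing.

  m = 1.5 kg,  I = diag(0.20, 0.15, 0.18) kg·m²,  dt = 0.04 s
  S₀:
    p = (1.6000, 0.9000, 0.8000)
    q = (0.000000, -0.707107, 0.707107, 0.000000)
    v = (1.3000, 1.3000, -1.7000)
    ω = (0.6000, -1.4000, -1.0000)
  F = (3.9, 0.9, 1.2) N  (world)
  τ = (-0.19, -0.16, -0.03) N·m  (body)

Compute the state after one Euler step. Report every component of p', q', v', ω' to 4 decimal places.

p' = (1.6520, 0.9520, 0.7320)
q' = (0.0283, -0.7208, 0.6925, 0.0113)
v' = (1.4040, 1.3240, -1.6680)
ω' = (0.5536, -1.4395, -1.0160)

α = I⁻¹(τ − ω×Iω) = (-1.1600, -0.9867, -0.4000)
ω' = ω + α·dt = (0.5536, -1.4395, -1.0160)
Hamilton product q⊗(0,ω) = (1.4142140, -0.7071070, -0.7071070, 0.5656856)
updated quaternion q' = (0.0283, -0.7208, 0.6925, 0.0113)
linear accel F/m = (2.6000, 0.6000, 0.8000)
new position p' = (1.6520, 0.9520, 0.7320)
v' = v + a·dt = (1.4040, 1.3240, -1.6680)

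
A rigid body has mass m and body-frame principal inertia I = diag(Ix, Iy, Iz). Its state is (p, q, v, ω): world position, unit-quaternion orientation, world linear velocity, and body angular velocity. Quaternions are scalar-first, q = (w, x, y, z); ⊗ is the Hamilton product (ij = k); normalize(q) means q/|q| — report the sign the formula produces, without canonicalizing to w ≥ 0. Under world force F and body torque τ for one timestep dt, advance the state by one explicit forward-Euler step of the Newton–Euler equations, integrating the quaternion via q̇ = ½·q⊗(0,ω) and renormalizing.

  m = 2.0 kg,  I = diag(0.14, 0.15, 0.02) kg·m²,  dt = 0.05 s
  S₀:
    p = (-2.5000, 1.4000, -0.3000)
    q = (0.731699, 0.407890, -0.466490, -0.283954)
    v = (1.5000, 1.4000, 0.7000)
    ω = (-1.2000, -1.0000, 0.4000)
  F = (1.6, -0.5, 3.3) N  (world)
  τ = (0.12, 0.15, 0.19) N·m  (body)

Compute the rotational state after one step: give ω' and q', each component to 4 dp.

ω' = (-1.1757, -0.9308, 0.8450)
q' = (0.7345, 0.3739, -0.4800, -0.3006)

(τ − ω×Iω)/I = (0.4857, 1.3840, 8.9000)
new body rate ω' = (-1.1757, -0.9308, 0.8450)
Hamilton product q⊗(0,ω) = (0.1365596, -1.3485888, -0.5541102, -0.6749984)
updated quaternion q' = (0.7345, 0.3739, -0.4800, -0.3006)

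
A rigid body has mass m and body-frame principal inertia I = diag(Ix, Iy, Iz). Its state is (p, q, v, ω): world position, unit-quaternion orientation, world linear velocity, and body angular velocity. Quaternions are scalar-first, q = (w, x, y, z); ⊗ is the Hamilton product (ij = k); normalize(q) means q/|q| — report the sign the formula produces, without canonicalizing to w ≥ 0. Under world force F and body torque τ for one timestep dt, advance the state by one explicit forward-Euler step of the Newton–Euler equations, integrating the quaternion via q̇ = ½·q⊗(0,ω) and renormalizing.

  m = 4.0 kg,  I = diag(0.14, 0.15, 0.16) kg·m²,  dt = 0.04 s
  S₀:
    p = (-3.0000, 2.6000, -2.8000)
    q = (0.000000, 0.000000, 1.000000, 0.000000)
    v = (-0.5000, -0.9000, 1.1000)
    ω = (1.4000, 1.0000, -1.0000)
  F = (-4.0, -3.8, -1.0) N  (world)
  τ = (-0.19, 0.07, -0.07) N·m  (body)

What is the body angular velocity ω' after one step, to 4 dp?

gyro term ω×Iω = (-0.0100, 0.0280, 0.0140)
angular accel α = (-1.2857, 0.2800, -0.5250)
new body rate ω' = (1.3486, 1.0112, -1.0210)

ω' = (1.3486, 1.0112, -1.0210)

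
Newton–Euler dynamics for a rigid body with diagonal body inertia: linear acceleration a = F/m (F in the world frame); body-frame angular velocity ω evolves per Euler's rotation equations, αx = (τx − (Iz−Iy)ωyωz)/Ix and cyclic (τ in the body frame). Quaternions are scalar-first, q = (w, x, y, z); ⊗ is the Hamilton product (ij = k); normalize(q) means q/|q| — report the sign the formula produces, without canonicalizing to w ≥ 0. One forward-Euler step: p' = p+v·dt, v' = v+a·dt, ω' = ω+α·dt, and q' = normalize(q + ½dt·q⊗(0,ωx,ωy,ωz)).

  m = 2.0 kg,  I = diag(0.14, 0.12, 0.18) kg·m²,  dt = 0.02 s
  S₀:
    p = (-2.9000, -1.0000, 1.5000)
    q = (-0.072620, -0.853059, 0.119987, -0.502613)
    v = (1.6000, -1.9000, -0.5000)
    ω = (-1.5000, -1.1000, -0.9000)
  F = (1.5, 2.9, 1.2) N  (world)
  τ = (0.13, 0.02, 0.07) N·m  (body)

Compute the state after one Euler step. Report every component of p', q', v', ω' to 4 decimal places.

p' = (-2.8680, -1.0380, 1.4900)
q' = (-0.0886, -0.8584, 0.1206, -0.4907)
v' = (1.6150, -1.8710, -0.4880)
ω' = (-1.4899, -1.0877, -0.8886)

angular accel α = (0.5043, 0.6167, 0.5722)
ω' = ω + α·dt = (-1.4899, -1.0877, -0.8886)
2q̇ = q⊗(0,ω) = (-1.5999545, -0.5519326, 0.0660484, 1.1837034)
updated quaternion q' = (-0.0886, -0.8584, 0.1206, -0.4907)
a = F/m = (0.7500, 1.4500, 0.6000)
p + v·dt = (-2.8680, -1.0380, 1.4900)
v + (F/m)dt = (1.6150, -1.8710, -0.4880)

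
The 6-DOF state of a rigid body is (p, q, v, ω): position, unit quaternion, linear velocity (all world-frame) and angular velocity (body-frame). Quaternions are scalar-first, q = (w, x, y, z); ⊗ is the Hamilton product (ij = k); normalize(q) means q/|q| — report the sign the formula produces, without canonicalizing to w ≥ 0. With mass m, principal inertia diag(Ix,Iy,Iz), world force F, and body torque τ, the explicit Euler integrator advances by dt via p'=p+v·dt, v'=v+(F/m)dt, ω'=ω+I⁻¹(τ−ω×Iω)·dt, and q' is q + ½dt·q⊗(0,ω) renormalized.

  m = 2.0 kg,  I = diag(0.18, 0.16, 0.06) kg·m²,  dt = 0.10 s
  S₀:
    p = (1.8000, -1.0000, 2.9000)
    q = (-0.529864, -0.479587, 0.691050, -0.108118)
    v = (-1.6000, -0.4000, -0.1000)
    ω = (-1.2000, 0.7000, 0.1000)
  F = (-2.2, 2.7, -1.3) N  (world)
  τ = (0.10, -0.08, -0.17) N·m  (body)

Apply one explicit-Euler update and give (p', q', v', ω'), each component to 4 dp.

p' = (1.6400, -1.0400, 2.8900)
q' = (-0.5809, -0.4395, 0.6797, -0.0859)
v' = (-1.7100, -0.2650, -0.1650)
ω' = (-1.1406, 0.6590, -0.2113)

gyro term ω×Iω = (-0.0070, -0.0144, 0.0168)
α = I⁻¹(τ − ω×Iω) = (0.5944, -0.4100, -3.1133)
new body rate ω' = (-1.1406, 0.6590, -0.2113)
q⊗(0,ω) = (-1.0484276, 0.7806244, -0.1932045, 0.4405627)
q' = normalize(q + ½dt·q⊗(0,ω)) = (-0.5809, -0.4395, 0.6797, -0.0859)
a = (-1.1000, 1.3500, -0.6500)
p + v·dt = (1.6400, -1.0400, 2.8900)
v' = v + a·dt = (-1.7100, -0.2650, -0.1650)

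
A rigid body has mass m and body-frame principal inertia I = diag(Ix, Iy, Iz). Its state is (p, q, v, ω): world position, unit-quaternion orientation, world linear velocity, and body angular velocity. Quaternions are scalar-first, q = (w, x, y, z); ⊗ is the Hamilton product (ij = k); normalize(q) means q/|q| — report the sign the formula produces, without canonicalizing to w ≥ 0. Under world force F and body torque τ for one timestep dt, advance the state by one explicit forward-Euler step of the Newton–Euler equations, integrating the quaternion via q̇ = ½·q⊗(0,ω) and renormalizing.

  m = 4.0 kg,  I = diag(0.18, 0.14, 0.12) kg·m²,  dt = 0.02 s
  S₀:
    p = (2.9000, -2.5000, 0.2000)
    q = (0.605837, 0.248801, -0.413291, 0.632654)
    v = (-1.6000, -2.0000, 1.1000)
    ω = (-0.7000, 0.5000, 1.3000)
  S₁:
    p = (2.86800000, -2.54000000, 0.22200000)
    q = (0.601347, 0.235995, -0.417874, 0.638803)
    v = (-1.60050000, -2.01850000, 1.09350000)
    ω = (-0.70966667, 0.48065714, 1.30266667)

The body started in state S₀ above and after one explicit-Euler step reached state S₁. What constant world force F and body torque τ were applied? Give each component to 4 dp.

ω₁ − ω₀ = (-0.00966667, -0.01934286, 0.00266667)
precession coupling = (-0.0130, -0.0546, 0.0140)
τ = I·(Δω/dt) + ω₀×(Iω₀) = (-0.1000, -0.1900, 0.0300)
Δv = v₁−v₀ = (-0.00050000, -0.01850000, -0.00650000)
m·(v₁−v₀)/dt = (-0.1000, -3.7000, -1.3000)

F = (-0.1000, -3.7000, -1.3000)
τ = (-0.1000, -0.1900, 0.0300)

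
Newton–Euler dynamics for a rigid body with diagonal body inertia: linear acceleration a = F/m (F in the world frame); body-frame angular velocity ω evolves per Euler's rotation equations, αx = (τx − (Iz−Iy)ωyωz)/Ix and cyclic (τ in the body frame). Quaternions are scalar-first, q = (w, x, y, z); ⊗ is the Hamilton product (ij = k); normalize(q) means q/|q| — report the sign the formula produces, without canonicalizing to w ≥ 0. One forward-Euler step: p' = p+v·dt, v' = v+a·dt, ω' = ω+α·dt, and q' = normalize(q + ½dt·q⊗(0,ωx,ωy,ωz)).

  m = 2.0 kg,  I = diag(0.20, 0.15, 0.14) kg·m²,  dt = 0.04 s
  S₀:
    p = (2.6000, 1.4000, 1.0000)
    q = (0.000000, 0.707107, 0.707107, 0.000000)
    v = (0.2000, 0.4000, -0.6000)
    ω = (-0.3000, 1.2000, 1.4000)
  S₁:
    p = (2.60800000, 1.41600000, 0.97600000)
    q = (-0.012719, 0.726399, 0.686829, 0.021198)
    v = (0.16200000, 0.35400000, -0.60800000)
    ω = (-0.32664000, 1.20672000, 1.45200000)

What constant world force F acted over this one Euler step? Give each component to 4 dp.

v₁ − v₀ = (-0.03800000, -0.04600000, -0.00800000)
F = m·Δv/dt = (-1.9000, -2.3000, -0.4000)

F = (-1.9000, -2.3000, -0.4000)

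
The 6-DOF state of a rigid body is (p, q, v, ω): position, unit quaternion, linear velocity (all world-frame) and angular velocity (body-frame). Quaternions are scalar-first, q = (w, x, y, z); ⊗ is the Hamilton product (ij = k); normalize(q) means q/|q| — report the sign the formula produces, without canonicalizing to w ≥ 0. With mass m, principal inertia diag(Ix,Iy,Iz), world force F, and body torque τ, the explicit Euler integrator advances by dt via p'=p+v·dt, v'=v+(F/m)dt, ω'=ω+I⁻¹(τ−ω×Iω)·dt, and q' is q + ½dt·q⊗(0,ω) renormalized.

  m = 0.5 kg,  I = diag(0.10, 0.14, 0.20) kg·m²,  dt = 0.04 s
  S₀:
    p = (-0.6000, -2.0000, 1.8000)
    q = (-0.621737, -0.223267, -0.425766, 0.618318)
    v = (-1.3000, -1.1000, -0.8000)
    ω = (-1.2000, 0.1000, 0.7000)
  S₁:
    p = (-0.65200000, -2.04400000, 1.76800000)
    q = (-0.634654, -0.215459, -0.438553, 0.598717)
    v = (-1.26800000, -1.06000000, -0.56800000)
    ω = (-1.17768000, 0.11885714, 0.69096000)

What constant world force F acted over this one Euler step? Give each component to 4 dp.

velocity change Δv = (0.03200000, 0.04000000, 0.23200000)
m·(v₁−v₀)/dt = (0.4000, 0.5000, 2.9000)

F = (0.4000, 0.5000, 2.9000)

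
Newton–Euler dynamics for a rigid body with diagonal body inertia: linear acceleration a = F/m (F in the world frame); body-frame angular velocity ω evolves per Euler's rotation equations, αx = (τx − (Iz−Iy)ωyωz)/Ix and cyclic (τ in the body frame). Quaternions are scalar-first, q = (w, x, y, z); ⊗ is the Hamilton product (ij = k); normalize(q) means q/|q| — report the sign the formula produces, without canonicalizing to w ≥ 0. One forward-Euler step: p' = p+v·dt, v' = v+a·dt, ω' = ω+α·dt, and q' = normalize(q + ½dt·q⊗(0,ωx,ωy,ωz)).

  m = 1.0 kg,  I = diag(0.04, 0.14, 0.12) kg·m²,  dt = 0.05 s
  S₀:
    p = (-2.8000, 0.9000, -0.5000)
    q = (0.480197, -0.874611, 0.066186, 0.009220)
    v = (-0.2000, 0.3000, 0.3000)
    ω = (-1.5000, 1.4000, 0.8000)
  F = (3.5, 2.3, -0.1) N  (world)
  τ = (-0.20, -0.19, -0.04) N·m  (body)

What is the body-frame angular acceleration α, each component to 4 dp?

ω×(Iω) gyroscopic = (-0.0224, 0.0960, -0.2100)
(τ − ω×Iω)/I = (-4.4400, -2.0429, 1.4167)

α = (-4.4400, -2.0429, 1.4167)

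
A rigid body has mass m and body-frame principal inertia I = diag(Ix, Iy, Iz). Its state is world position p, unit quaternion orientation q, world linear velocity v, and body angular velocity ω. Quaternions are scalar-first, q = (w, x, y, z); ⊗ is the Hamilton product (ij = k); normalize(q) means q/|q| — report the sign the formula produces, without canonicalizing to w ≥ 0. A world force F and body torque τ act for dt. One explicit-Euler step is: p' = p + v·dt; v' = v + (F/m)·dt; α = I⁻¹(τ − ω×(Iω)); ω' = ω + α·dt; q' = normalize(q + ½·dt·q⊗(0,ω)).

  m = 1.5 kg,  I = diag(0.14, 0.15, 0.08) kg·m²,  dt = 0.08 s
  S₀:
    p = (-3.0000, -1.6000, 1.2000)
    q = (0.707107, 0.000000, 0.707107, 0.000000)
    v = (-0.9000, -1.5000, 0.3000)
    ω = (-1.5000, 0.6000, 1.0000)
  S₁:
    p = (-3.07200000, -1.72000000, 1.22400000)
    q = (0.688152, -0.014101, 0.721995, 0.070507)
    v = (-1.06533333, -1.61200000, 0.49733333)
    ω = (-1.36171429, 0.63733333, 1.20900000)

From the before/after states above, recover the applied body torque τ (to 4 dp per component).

ω₁ − ω₀ = (0.13828571, 0.03733333, 0.20900000)
τ = I·(Δω/dt) + ω₀×(Iω₀) = (0.2000, -0.0200, 0.2000)

τ = (0.2000, -0.0200, 0.2000)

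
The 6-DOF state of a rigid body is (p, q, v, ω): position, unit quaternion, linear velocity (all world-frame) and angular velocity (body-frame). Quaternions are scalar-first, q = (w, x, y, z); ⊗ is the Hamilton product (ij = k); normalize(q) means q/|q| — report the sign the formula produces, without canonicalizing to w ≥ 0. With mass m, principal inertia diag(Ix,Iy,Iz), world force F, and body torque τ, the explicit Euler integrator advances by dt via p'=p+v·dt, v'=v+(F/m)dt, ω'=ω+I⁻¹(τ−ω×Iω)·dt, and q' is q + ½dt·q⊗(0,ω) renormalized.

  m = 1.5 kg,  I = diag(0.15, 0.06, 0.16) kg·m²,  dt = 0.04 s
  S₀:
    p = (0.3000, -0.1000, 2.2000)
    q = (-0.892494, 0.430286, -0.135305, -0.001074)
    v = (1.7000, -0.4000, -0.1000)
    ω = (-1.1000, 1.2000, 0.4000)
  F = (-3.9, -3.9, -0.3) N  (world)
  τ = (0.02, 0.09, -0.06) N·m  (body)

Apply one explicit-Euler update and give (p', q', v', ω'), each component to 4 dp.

p' = (0.3680, -0.1160, 2.1960)
q' = (-0.8793, 0.4486, -0.1601, -0.0009)
v' = (1.5960, -0.5040, -0.1080)
ω' = (-1.1075, 1.2571, 0.3553)

a = (-2.6000, -2.6000, -0.2000)
p' = p + v·dt = (0.3680, -0.1160, 2.1960)
new velocity v' = (1.5960, -0.5040, -0.1080)
ω×(Iω) gyroscopic = (0.0480, 0.0044, 0.1188)
(τ − ω×Iω)/I = (-0.1867, 1.4267, -1.1175)
ω' = ω + α·dt = (-1.1075, 1.2571, 0.3553)
2q̇ = q⊗(0,ω) = (0.6361102, 0.9289102, -1.2419258, 0.0105101)
q' = normalize(q + ½dt·q⊗(0,ω)) = (-0.8793, 0.4486, -0.1601, -0.0009)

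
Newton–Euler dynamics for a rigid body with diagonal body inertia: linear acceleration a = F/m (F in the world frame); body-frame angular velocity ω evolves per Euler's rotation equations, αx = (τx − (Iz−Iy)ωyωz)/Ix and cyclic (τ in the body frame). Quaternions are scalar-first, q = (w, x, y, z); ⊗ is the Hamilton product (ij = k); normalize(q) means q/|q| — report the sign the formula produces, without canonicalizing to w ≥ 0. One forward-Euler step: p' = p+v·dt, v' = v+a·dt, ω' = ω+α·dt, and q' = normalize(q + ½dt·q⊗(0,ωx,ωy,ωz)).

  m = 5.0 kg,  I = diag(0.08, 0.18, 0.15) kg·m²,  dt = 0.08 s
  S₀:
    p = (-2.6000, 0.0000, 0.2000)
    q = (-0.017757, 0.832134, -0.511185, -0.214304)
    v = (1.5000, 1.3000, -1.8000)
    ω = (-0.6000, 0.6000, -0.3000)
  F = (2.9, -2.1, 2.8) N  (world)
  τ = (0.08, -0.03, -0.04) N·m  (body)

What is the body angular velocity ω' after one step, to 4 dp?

ω×(Iω) gyroscopic = (0.0054, -0.0126, -0.0360)
α = I⁻¹(τ − ω×Iω) = (0.9325, -0.0967, -0.0267)
ω + α·dt = (-0.5254, 0.5923, -0.3021)

ω' = (-0.5254, 0.5923, -0.3021)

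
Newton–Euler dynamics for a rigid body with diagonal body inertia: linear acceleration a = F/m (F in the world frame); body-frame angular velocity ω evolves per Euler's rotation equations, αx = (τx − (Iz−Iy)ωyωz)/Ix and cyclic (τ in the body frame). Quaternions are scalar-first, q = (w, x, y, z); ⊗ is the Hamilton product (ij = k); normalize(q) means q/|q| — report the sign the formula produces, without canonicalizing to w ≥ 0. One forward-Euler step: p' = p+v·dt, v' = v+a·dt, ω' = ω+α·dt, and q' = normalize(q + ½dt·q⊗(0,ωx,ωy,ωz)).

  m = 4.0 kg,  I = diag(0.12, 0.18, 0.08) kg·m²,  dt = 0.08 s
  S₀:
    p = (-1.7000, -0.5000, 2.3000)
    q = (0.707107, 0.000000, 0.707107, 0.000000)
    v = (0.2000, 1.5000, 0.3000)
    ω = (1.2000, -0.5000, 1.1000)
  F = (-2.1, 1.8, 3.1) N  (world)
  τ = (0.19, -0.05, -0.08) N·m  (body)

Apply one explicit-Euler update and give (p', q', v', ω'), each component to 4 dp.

p + v·dt = (-1.6840, -0.3800, 2.3240)
v + (F/m)dt = (0.1580, 1.5360, 0.3620)
ω×(Iω) gyroscopic = (0.0550, 0.0528, -0.0360)
α = I⁻¹(τ − ω×Iω) = (1.1250, -0.5711, -0.5500)
ω + α·dt = (1.2900, -0.5457, 1.0560)
2q̇ = q⊗(0,ω) = (0.3535535, 1.6263461, -0.3535535, -0.0707107)
q' = normalize(q + ½dt·q⊗(0,ω)) = (0.7196, 0.0649, 0.6914, -0.0028)

p' = (-1.6840, -0.3800, 2.3240)
q' = (0.7196, 0.0649, 0.6914, -0.0028)
v' = (0.1580, 1.5360, 0.3620)
ω' = (1.2900, -0.5457, 1.0560)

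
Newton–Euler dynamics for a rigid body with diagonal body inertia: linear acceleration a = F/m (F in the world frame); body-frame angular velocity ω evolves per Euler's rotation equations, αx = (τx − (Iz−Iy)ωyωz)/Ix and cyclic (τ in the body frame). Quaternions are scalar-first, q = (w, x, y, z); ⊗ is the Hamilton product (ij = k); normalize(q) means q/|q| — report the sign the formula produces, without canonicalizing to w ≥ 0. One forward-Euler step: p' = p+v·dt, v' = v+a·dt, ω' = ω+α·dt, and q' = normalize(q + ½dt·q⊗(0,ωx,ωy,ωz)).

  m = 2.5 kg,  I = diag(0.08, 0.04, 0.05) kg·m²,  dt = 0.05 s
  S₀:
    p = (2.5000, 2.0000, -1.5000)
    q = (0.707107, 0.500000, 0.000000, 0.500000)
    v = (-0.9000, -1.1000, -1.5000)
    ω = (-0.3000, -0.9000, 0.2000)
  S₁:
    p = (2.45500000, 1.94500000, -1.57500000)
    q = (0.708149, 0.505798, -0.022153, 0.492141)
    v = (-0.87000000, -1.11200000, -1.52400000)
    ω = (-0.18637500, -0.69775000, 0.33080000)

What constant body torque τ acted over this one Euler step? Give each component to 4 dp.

τ = (0.1800, 0.1600, 0.1200)

Δω = ω₁−ω₀ = (0.11362500, 0.20225000, 0.13080000)
gyro term ω₀×Iω₀ = (-0.0018, -0.0018, -0.0108)
τ = I·(Δω/dt) + ω₀×(Iω₀) = (0.1800, 0.1600, 0.1200)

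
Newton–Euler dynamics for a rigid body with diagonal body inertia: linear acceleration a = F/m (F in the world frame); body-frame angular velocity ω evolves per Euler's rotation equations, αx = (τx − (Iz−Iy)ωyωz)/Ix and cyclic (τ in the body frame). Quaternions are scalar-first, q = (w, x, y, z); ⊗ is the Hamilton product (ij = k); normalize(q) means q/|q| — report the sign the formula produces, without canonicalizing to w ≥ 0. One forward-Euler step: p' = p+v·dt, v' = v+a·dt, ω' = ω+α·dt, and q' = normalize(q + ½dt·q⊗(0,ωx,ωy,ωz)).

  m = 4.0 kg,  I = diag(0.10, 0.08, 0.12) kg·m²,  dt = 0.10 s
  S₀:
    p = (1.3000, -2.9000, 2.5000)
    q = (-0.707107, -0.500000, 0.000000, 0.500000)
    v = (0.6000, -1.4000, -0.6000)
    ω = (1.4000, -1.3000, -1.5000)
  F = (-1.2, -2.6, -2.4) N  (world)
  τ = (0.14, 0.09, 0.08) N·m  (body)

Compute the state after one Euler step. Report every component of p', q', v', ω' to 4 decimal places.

p' = (1.3600, -3.0400, 2.4400)
q' = (-0.6300, -0.5132, 0.0431, 0.5813)
v' = (0.5700, -1.4650, -0.6600)
ω' = (1.4620, -1.2400, -1.4637)

angular accel α = (0.6200, 0.6000, 0.3633)
ω + α·dt = (1.4620, -1.2400, -1.4637)
q⊗(0,ω) = (1.4500000, -0.3399498, 0.8692391, 1.7106605)
updated quaternion q' = (-0.6300, -0.5132, 0.0431, 0.5813)
a = F/m = (-0.3000, -0.6500, -0.6000)
p + v·dt = (1.3600, -3.0400, 2.4400)
new velocity v' = (0.5700, -1.4650, -0.6600)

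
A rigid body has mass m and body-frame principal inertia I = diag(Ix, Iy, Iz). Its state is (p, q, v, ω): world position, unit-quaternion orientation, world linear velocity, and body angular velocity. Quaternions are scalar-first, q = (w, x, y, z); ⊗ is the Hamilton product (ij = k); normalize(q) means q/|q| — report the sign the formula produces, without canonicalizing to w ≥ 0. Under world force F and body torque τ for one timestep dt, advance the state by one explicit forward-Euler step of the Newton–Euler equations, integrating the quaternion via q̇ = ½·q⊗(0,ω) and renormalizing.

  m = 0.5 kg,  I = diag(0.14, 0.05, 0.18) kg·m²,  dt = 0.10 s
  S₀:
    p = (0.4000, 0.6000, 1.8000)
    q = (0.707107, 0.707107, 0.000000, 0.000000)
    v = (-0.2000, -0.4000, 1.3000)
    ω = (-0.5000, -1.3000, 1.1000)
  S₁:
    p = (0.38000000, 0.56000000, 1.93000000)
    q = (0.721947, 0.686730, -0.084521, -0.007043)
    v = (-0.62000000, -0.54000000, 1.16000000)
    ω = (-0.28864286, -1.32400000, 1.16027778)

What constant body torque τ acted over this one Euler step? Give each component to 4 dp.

τ = (0.1100, 0.0100, 0.0500)

rate change Δω = (0.21135714, -0.02400000, 0.06027778)
applied torque τ = (0.1100, 0.0100, 0.0500)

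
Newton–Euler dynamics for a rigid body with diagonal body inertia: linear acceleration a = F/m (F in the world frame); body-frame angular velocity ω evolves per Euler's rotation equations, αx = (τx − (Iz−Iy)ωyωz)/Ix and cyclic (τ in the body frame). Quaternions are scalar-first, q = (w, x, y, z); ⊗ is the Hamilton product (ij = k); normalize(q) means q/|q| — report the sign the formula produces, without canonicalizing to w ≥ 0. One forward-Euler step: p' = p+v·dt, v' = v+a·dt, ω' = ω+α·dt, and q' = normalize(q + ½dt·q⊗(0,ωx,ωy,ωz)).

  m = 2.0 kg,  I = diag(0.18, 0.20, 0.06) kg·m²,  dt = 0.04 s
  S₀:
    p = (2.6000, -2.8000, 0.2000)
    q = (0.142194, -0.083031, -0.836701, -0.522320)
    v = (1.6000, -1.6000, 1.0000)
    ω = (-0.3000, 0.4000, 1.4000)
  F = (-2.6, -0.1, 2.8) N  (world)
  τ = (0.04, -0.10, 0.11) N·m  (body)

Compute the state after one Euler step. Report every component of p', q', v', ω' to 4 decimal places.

p' = p + v·dt = (2.6640, -2.8640, 0.2400)
v' = v + a·dt = (1.5480, -1.6020, 1.0560)
α = I⁻¹(τ − ω×Iω) = (0.6578, -0.2480, 1.8733)
ω + α·dt = (-0.2737, 0.3901, 1.4749)
Hamilton product q⊗(0,ω) = (1.0410191, -1.0051116, 0.3298170, -0.0851511)
q + ½dt·q⊗(0,ω), renormalized = (0.1629, -0.1031, -0.8297, -0.5238)

p' = (2.6640, -2.8640, 0.2400)
q' = (0.1629, -0.1031, -0.8297, -0.5238)
v' = (1.5480, -1.6020, 1.0560)
ω' = (-0.2737, 0.3901, 1.4749)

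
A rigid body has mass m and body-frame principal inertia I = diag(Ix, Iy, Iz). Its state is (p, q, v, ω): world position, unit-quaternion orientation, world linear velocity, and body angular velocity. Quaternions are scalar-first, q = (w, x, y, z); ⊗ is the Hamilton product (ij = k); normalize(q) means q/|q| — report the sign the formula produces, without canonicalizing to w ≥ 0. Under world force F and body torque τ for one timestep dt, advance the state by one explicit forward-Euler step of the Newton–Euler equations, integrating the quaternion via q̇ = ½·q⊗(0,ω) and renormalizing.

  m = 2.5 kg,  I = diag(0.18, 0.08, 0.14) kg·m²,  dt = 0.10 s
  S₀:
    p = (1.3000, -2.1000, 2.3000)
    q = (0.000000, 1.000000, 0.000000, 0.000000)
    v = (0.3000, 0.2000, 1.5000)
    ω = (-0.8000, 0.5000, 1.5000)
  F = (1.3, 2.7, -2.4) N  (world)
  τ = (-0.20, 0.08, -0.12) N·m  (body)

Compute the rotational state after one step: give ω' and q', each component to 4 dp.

gyro term ω×Iω = (0.0450, -0.0480, 0.0400)
α = I⁻¹(τ − ω×Iω) = (-1.3611, 1.6000, -1.1429)
ω' = ω + α·dt = (-0.9361, 0.6600, 1.3857)
Hamilton product q⊗(0,ω) = (0.8000000, 0.0000000, -1.5000000, 0.5000000)
updated quaternion q' = (0.0398, 0.9961, -0.0747, 0.0249)

ω' = (-0.9361, 0.6600, 1.3857)
q' = (0.0398, 0.9961, -0.0747, 0.0249)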